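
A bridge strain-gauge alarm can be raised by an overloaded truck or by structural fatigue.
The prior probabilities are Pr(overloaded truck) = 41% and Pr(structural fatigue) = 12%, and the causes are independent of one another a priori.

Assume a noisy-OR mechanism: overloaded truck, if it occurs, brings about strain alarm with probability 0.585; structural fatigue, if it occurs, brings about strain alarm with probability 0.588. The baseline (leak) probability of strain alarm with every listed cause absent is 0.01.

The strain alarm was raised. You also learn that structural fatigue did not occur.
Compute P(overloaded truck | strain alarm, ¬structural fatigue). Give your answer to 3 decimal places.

Under noisy-OR, P(strain alarm | causes) = 1 − (1−0.01)·∏(1−qᵢ) over the active causes.
P(strain alarm | ¬structural fatigue) = 0.01*0.59 + 0.58915*0.41 = 0.005900 + 0.241551 = 0.247451
The overloaded truck-present share is 0.58915*0.41 = 0.241551.
Hence the posterior is 0.241551/0.247451 ≈ 0.976.

P(overloaded truck | strain alarm, ¬structural fatigue) ≈ 0.976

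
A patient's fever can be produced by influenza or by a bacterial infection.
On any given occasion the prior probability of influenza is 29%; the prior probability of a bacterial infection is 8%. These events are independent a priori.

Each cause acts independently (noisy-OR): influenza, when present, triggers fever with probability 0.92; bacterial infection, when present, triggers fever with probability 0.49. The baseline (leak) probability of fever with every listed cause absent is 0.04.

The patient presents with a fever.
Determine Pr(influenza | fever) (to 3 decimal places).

Under noisy-OR, P(fever | causes) = 1 − (1−0.04)·∏(1−qᵢ) over the active causes.
By total probability over the 4 (influenza, bacterial infection) configurations:
  P(fever) = 0.04*0.71*0.92 + 0.5104*0.71*0.08 + 0.9232*0.29*0.92 + 0.960832*0.29*0.08
        = 0.026128 + 0.028991 + 0.246310 + 0.022291 = 0.323720
Keeping only the influenza-present terms gives 0.268601, so
  P(influenza | fever) = 0.268601 / 0.323720 ≈ 0.830

Pr(influenza | fever) ≈ 0.830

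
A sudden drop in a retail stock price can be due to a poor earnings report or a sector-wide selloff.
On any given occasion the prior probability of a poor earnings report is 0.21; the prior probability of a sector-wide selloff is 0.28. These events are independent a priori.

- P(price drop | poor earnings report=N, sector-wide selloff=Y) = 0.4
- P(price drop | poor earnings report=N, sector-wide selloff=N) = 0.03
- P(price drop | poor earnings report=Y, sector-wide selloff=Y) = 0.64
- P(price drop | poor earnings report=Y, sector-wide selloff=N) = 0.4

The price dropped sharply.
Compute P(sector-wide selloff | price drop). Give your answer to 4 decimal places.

P(sector-wide selloff | price drop) ≈ 0.6192

P(price drop) = 0.03*0.79*0.72 + 0.4*0.79*0.28 + 0.4*0.21*0.72 + 0.64*0.21*0.28 = 0.017064 + 0.088480 + 0.060480 + 0.037632 = 0.203656
Restricting to configurations with sector-wide selloff present: 0.088480 + 0.037632 = 0.126112.
P(sector-wide selloff | price drop) = 0.126112 / 0.203656 ≈ 0.6192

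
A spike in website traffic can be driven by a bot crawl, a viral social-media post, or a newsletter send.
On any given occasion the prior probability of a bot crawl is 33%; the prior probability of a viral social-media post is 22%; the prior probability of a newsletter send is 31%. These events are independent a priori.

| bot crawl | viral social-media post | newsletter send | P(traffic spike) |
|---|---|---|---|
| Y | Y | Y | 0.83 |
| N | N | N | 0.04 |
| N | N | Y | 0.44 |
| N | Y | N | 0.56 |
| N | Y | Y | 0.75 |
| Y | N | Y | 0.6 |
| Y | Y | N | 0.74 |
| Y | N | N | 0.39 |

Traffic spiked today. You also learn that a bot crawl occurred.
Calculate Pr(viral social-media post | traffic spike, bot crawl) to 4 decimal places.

P(traffic spike | bot crawl) = 0.39*0.78*0.69 + 0.6*0.78*0.31 + 0.74*0.22*0.69 + 0.83*0.22*0.31 = 0.209898 + 0.145080 + 0.112332 + 0.056606 = 0.523916
Of this, 0.168938 comes from 0.112332 + 0.056606 (the viral social-media post=true cases).
P(viral social-media post | traffic spike, bot crawl) = 0.168938 / 0.523916 ≈ 0.3225

Pr(viral social-media post | traffic spike, bot crawl) ≈ 0.3225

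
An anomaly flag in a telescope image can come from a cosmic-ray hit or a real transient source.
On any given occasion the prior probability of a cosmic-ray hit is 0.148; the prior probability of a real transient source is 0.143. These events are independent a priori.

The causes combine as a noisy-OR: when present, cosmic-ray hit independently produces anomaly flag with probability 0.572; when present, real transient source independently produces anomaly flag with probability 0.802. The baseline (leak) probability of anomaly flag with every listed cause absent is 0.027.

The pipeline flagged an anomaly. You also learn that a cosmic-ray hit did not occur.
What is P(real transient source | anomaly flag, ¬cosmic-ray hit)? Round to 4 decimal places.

Under noisy-OR, P(anomaly flag | causes) = 1 − (1−0.027)·∏(1−qᵢ) over the active causes.
P(anomaly flag | ¬cosmic-ray hit) = 0.027*0.857 + 0.807346*0.143 = 0.023139 + 0.115450 = 0.138589
Restricting to configurations with real transient source present: 0.807346*0.143 = 0.115450.
So P(real transient source | anomaly flag, ¬cosmic-ray hit) = 0.115450/0.138589 ≈ 0.8330.

P(real transient source | anomaly flag, ¬cosmic-ray hit) ≈ 0.8330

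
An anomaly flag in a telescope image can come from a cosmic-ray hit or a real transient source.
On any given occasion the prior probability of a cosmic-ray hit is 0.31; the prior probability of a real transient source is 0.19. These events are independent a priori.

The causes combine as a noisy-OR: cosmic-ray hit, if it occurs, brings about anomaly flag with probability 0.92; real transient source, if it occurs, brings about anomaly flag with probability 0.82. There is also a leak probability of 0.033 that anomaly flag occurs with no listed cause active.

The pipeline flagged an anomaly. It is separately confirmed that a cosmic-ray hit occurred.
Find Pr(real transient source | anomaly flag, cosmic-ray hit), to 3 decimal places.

Under noisy-OR, P(anomaly flag | causes) = 1 − (1−0.033)·∏(1−qᵢ) over the active causes.
P(anomaly flag | cosmic-ray hit) = 0.92264·0.81 + 0.986075·0.19 = 0.747338 + 0.187354 = 0.934692
Of this, 0.187354 comes from 0.986075·0.19 (the real transient source=true cases).
Hence the posterior is 0.187354/0.934692 ≈ 0.200.

Pr(real transient source | anomaly flag, cosmic-ray hit) ≈ 0.200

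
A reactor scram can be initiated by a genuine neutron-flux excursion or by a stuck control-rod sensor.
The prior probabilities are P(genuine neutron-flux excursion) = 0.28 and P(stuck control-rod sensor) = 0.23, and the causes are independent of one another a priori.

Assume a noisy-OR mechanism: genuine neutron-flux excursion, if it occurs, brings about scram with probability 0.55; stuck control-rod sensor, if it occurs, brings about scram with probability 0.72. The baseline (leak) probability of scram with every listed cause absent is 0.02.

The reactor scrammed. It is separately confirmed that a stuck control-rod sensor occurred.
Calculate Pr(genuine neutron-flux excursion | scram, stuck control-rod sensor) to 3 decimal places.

Pr(genuine neutron-flux excursion | scram, stuck control-rod sensor) ≈ 0.320

Under noisy-OR, P(scram | causes) = 1 − (1−0.02)·∏(1−qᵢ) over the active causes.
Weight on genuine neutron-flux excursion=true, given the evidence: 0.87652·0.28 = 0.245426
The normalizing constant is 0.7256·0.72 + 0.87652·0.28 = 0.767858
Posterior = 0.245426 / 0.767858 ≈ 0.320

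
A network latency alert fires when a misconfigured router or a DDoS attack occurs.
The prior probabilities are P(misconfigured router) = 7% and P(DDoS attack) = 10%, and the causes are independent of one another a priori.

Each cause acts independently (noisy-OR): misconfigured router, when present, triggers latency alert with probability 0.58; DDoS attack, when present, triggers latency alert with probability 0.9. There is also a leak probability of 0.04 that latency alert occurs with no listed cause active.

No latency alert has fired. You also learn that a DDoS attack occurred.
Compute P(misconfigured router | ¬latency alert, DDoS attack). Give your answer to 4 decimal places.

Under noisy-OR, P(latency alert | causes) = 1 − (1−0.04)·∏(1−qᵢ) over the active causes.
Weight on misconfigured router=true, given the evidence: 0.04032*0.07 = 0.002822
Denominator P(¬latency alert | DDoS attack): 0.096*0.93 + 0.04032*0.07 = 0.092102
P(misconfigured router | ¬latency alert, DDoS attack) = 0.002822/0.092102 ≈ 0.0306

P(misconfigured router | ¬latency alert, DDoS attack) ≈ 0.0306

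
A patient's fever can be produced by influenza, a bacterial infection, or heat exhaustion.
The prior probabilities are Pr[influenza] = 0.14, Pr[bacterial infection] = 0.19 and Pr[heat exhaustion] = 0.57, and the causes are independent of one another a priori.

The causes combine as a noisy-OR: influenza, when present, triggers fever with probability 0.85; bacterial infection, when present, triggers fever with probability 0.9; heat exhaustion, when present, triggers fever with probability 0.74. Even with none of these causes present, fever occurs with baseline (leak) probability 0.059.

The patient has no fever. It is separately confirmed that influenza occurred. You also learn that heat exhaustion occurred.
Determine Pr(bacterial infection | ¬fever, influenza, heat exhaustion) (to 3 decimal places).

Pr(bacterial infection | ¬fever, influenza, heat exhaustion) ≈ 0.023

Under noisy-OR, P(fever | causes) = 1 − (1−0.059)·∏(1−qᵢ) over the active causes.
Numerator (weight on configurations with bacterial infection): 0.00367·0.19 = 0.000697
Denominator P(¬fever | influenza, heat exhaustion): 0.036699·0.81 + 0.00367·0.19 = 0.030423
P(bacterial infection | ¬fever, influenza, heat exhaustion) = 0.000697/0.030423 ≈ 0.023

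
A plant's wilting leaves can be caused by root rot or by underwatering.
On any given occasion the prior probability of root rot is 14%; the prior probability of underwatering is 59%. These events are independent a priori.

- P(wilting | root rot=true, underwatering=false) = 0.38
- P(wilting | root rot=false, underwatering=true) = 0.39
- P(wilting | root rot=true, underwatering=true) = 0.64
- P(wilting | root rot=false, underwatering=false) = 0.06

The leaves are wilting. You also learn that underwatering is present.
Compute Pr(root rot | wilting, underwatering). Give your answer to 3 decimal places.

Pr(root rot | wilting, underwatering) ≈ 0.211

Weight on root rot=true, given the evidence: 0.64*0.14 = 0.089600
Normalizer over all consistent configurations: 0.39*0.86 + 0.64*0.14 = 0.425000
Posterior = 0.089600 / 0.425000 ≈ 0.211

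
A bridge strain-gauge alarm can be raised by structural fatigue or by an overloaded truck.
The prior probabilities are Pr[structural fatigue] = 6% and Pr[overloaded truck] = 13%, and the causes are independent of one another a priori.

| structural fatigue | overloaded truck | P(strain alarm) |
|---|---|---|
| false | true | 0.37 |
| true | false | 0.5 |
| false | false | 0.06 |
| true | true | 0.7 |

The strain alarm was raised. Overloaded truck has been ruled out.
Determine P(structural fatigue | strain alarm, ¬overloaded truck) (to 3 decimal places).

Enumerate both values of structural fatigue and weight by the priors:
  P(strain alarm | ¬overloaded truck) = 0.06×0.94 + 0.5×0.06
        = 0.056400 + 0.030000 = 0.086400
Configurations with structural fatigue contribute 0.030000, so
  P(structural fatigue | strain alarm, ¬overloaded truck) = 0.030000 / 0.086400 ≈ 0.347

P(structural fatigue | strain alarm, ¬overloaded truck) ≈ 0.347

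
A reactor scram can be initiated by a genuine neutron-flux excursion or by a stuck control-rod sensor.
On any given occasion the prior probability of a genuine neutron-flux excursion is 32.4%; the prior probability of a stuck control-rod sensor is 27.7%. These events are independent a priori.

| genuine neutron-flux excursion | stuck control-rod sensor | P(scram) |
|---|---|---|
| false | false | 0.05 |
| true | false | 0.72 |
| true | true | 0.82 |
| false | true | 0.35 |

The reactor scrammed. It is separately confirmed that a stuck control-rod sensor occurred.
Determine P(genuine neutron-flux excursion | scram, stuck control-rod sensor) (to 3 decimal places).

Numerator (weight on configurations with genuine neutron-flux excursion): 0.82×0.324 = 0.265680
The normalizing constant is 0.35×0.676 + 0.82×0.324 = 0.502280
P(genuine neutron-flux excursion | scram, stuck control-rod sensor) = 0.265680/0.502280 ≈ 0.529

P(genuine neutron-flux excursion | scram, stuck control-rod sensor) ≈ 0.529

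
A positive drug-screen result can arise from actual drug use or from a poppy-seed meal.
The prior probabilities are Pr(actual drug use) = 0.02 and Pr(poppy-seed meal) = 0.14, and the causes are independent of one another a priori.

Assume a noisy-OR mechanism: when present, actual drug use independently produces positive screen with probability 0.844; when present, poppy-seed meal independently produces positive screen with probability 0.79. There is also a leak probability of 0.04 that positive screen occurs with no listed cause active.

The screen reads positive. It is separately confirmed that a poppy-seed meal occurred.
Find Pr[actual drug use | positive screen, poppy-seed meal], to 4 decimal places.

Under noisy-OR, P(positive screen | causes) = 1 − (1−0.04)·∏(1−qᵢ) over the active causes.
Enumerate both values of actual drug use and weight by the priors:
  P(positive screen | poppy-seed meal) = 0.7984*0.98 + 0.96855*0.02
        = 0.782432 + 0.019371 = 0.801803
Keeping only the actual drug use-present terms gives 0.019371, so
  P(actual drug use | positive screen, poppy-seed meal) = 0.019371 / 0.801803 ≈ 0.0242

Pr[actual drug use | positive screen, poppy-seed meal] ≈ 0.0242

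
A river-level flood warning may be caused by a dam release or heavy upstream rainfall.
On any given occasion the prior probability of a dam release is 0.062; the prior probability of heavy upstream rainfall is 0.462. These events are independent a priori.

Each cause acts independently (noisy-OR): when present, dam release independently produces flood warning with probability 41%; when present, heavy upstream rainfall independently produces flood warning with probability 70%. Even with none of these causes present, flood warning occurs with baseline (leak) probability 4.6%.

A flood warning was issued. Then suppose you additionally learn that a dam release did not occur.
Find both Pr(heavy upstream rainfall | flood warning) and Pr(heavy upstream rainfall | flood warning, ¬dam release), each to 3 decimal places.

Pr(heavy upstream rainfall | flood warning) ≈ 0.898; Pr(heavy upstream rainfall | flood warning, ¬dam release) ≈ 0.930

Under noisy-OR, P(flood warning | causes) = 1 − (1−0.046)·∏(1−qᵢ) over the active causes.
For the numerator, keep only heavy upstream rainfall=true terms: 0.309330 + 0.023807 = 0.333137
The normalizing constant is 0.046·0.938·0.538 + 0.7138·0.938·0.462 + 0.43714·0.062·0.538 + 0.831142·0.062·0.462 = 0.370932
Posterior = 0.333137 / 0.370932 ≈ 0.898

Now also conditioning on dam release≠true:
For the numerator, keep only heavy upstream rainfall=true terms: 0.7138*0.462 = 0.329776
Normalizer over all consistent configurations: 0.046*0.538 + 0.7138*0.462 = 0.354524
Posterior = 0.329776 / 0.354524 ≈ 0.930
With dam release excluded, heavy upstream rainfall must carry more of the explanatory weight for the flood warning.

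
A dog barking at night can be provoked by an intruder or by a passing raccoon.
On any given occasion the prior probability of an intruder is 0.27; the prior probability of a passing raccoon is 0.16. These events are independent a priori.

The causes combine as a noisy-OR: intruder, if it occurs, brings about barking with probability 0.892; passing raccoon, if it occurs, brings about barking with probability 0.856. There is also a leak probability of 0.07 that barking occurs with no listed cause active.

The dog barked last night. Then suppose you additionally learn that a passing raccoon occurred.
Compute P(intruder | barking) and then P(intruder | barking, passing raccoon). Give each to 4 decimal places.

Under noisy-OR, P(barking | causes) = 1 − (1−0.07)·∏(1−qᵢ) over the active causes.
P(barking) = 0.07·0.73·0.84 + 0.86608·0.73·0.16 + 0.89956·0.27·0.84 + 0.985537·0.27·0.16 = 0.042924 + 0.101158 + 0.204020 + 0.042575 = 0.390677
The intruder-present share is 0.204020 + 0.042575 = 0.246595.
So P(intruder | barking) = 0.246595/0.390677 ≈ 0.6312.

Now also conditioning on passing raccoon=true:
Sum P(barking|·) weighted by the priors over both values of intruder:
  P(barking | passing raccoon) = 0.86608*0.73 + 0.985537*0.27
        = 0.632238 + 0.266095 = 0.898333
The terms with intruder present sum to 0.266095, so
  P(intruder | barking, passing raccoon) = 0.266095 / 0.898333 ≈ 0.2962

P(intruder | barking) ≈ 0.6312; P(intruder | barking, passing raccoon) ≈ 0.2962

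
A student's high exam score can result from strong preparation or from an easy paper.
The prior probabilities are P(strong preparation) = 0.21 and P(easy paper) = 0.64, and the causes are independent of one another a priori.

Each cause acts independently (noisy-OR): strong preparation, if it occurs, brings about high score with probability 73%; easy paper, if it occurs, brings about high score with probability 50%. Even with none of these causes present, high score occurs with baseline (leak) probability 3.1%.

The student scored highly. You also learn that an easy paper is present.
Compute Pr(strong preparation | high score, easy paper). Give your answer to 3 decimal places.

Under noisy-OR, P(high score | causes) = 1 − (1−0.031)·∏(1−qᵢ) over the active causes.
Sum P(high score|·) weighted by the priors over both values of strong preparation:
  P(high score | easy paper) = 0.5155×0.79 + 0.869185×0.21
        = 0.407245 + 0.182529 = 0.589774
Keeping only the strong preparation-present terms gives 0.182529, so
  P(strong preparation | high score, easy paper) = 0.182529 / 0.589774 ≈ 0.309

Pr(strong preparation | high score, easy paper) ≈ 0.309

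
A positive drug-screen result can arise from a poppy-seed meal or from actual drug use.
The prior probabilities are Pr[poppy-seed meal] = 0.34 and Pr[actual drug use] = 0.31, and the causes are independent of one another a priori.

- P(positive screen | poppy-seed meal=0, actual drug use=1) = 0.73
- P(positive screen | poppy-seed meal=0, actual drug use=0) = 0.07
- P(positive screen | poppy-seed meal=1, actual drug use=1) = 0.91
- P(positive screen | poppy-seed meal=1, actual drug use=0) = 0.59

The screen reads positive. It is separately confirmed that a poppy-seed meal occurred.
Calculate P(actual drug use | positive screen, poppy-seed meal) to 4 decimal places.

P(actual drug use | positive screen, poppy-seed meal) ≈ 0.4093

Enumerate both values of actual drug use and weight by the priors:
  P(positive screen | poppy-seed meal) = 0.59·0.69 + 0.91·0.31
        = 0.407100 + 0.282100 = 0.689200
The terms with actual drug use present sum to 0.282100, so
  P(actual drug use | positive screen, poppy-seed meal) = 0.282100 / 0.689200 ≈ 0.4093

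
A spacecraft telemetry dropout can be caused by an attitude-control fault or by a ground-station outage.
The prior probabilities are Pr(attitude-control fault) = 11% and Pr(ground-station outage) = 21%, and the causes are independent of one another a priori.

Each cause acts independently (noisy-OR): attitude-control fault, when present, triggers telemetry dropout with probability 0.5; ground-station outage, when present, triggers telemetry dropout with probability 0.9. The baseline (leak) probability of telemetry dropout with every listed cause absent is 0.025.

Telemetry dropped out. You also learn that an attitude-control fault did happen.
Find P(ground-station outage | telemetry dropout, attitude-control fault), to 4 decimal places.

P(ground-station outage | telemetry dropout, attitude-control fault) ≈ 0.3304

Under noisy-OR, P(telemetry dropout | causes) = 1 − (1−0.025)·∏(1−qᵢ) over the active causes.
For the numerator, keep only ground-station outage=true terms: 0.95125·0.21 = 0.199763
Denominator P(telemetry dropout | attitude-control fault): 0.5125·0.79 + 0.95125·0.21 = 0.604638
Posterior = 0.199763 / 0.604638 ≈ 0.3304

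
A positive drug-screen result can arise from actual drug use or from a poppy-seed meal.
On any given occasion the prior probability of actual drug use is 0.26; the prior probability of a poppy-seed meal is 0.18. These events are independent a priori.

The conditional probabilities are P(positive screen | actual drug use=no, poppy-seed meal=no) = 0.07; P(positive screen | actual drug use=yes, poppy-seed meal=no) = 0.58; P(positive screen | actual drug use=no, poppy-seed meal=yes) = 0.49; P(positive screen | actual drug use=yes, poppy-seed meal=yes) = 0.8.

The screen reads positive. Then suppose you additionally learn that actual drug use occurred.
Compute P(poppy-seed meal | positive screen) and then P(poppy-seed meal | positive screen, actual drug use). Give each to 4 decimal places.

P(positive screen) = 0.07×0.74×0.82 + 0.49×0.74×0.18 + 0.58×0.26×0.82 + 0.8×0.26×0.18 = 0.042476 + 0.065268 + 0.123656 + 0.037440 = 0.268840
Restricting to configurations with poppy-seed meal present: 0.065268 + 0.037440 = 0.102708.
P(poppy-seed meal | positive screen) = 0.102708 / 0.268840 ≈ 0.3820

Now condition on the additional information:
By total probability over both values of poppy-seed meal:
  P(positive screen | actual drug use) = 0.58·0.82 + 0.8·0.18
        = 0.475600 + 0.144000 = 0.619600
Configurations with poppy-seed meal contribute 0.144000, so
  P(poppy-seed meal | positive screen, actual drug use) = 0.144000 / 0.619600 ≈ 0.2324
— actual drug use explains away the evidence for poppy-seed meal.

P(poppy-seed meal | positive screen) ≈ 0.3820; P(poppy-seed meal | positive screen, actual drug use) ≈ 0.2324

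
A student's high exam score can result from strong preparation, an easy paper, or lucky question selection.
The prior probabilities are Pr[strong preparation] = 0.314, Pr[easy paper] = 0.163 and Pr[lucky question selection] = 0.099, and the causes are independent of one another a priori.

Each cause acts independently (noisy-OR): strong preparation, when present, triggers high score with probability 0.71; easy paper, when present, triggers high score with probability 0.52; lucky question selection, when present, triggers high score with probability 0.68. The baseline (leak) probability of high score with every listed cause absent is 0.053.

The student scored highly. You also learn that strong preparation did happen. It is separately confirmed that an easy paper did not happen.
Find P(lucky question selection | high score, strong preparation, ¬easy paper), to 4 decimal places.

Under noisy-OR, P(high score | causes) = 1 − (1−0.053)·∏(1−qᵢ) over the active causes.
For the numerator, keep only lucky question selection=true terms: 0.912118*0.099 = 0.090300
The normalizing constant is 0.72537*0.901 + 0.912118*0.099 = 0.743858
P(lucky question selection | high score, strong preparation, ¬easy paper) = 0.090300/0.743858 ≈ 0.1214

P(lucky question selection | high score, strong preparation, ¬easy paper) ≈ 0.1214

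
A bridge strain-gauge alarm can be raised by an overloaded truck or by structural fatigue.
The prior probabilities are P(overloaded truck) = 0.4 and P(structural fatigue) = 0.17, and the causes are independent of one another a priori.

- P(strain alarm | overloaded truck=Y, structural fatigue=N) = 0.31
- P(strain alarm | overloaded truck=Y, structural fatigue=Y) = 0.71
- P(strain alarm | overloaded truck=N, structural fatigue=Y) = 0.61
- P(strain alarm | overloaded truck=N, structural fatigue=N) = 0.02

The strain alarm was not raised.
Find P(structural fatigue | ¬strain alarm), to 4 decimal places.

P(¬strain alarm) = 0.98×0.6×0.83 + 0.39×0.6×0.17 + 0.69×0.4×0.83 + 0.29×0.4×0.17 = 0.488040 + 0.039780 + 0.229080 + 0.019720 = 0.776620
Of this, 0.059500 comes from 0.039780 + 0.019720 (the structural fatigue=true cases).
P(structural fatigue | ¬strain alarm) = 0.059500 / 0.776620 ≈ 0.0766

P(structural fatigue | ¬strain alarm) ≈ 0.0766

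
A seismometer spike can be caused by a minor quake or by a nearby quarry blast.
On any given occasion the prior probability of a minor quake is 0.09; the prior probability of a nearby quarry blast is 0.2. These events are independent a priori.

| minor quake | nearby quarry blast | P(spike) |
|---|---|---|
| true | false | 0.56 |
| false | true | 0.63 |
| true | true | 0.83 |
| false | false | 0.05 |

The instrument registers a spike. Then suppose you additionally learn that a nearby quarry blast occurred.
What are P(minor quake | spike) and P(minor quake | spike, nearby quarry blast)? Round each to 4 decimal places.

P(minor quake | spike) ≈ 0.2678; P(minor quake | spike, nearby quarry blast) ≈ 0.1153

P(spike) = 0.05·0.91·0.8 + 0.63·0.91·0.2 + 0.56·0.09·0.8 + 0.83·0.09·0.2 = 0.036400 + 0.114660 + 0.040320 + 0.014940 = 0.206320
The minor quake-present share is 0.040320 + 0.014940 = 0.055260.
Hence the posterior is 0.055260/0.206320 ≈ 0.2678.

With the extra evidence:
Numerator (weight on configurations with minor quake): 0.83*0.09 = 0.074700
The normalizing constant is 0.63*0.91 + 0.83*0.09 = 0.648000
P(minor quake | spike, nearby quarry blast) = 0.074700/0.648000 ≈ 0.1153
This is intercausal reasoning (explaining away): once nearby quarry blast accounts for the spike, minor quake becomes less likely.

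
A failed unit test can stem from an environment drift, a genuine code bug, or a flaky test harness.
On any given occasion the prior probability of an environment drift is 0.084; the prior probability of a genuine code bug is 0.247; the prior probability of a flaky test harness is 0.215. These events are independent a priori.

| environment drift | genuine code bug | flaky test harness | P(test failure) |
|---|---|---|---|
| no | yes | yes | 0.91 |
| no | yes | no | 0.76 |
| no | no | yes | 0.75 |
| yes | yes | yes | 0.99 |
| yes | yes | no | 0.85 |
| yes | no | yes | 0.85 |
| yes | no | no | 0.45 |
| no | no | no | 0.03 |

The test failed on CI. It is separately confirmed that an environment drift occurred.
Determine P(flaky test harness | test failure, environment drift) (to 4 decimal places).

P(flaky test harness | test failure, environment drift) ≈ 0.3063

By total probability over the 4 (genuine code bug, flaky test harness) configurations:
  P(test failure | environment drift) = 0.45·0.753·0.785 + 0.85·0.753·0.215 + 0.85·0.247·0.785 + 0.99·0.247·0.215
        = 0.265997 + 0.137611 + 0.164811 + 0.052574 = 0.620993
Keeping only the flaky test harness-present terms gives 0.190185, so
  P(flaky test harness | test failure, environment drift) = 0.190185 / 0.620993 ≈ 0.3063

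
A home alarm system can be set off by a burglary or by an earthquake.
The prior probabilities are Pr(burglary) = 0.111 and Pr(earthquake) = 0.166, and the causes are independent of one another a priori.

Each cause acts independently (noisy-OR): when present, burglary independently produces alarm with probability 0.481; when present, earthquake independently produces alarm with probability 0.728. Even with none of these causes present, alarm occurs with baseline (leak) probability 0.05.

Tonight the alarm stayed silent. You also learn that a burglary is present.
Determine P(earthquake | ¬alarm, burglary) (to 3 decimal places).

P(earthquake | ¬alarm, burglary) ≈ 0.051

Under noisy-OR, P(alarm | causes) = 1 − (1−0.05)·∏(1−qᵢ) over the active causes.
P(¬alarm | burglary) = 0.49305×0.834 + 0.13411×0.166 = 0.411204 + 0.022262 = 0.433466
The earthquake-present share is 0.13411×0.166 = 0.022262.
So P(earthquake | ¬alarm, burglary) = 0.022262/0.433466 ≈ 0.051.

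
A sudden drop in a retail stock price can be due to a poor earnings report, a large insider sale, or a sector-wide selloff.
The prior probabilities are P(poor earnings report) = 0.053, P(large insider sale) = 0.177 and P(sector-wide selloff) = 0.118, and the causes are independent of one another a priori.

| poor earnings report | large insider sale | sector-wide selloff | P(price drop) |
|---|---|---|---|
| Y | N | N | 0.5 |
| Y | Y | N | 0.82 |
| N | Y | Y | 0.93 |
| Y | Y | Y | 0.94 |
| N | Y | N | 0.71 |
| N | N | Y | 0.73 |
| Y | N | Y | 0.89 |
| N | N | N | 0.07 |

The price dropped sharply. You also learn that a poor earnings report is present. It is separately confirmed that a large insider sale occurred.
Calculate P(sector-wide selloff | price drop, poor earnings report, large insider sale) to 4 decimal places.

By total probability over both values of sector-wide selloff:
  P(price drop | poor earnings report, large insider sale) = 0.82×0.882 + 0.94×0.118
        = 0.723240 + 0.110920 = 0.834160
Configurations with sector-wide selloff contribute 0.110920, so
  P(sector-wide selloff | price drop, poor earnings report, large insider sale) = 0.110920 / 0.834160 ≈ 0.1330

P(sector-wide selloff | price drop, poor earnings report, large insider sale) ≈ 0.1330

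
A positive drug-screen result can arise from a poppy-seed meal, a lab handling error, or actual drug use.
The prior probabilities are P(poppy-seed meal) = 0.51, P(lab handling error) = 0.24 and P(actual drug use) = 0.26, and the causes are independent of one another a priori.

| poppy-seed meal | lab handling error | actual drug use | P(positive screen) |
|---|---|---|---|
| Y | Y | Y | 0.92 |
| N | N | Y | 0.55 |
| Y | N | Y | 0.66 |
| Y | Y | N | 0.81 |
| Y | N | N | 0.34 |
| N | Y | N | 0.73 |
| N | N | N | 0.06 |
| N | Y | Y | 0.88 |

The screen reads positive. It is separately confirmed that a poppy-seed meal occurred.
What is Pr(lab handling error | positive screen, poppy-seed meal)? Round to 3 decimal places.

P(positive screen | poppy-seed meal) = 0.34×0.76×0.74 + 0.66×0.76×0.26 + 0.81×0.24×0.74 + 0.92×0.24×0.26 = 0.191216 + 0.130416 + 0.143856 + 0.057408 = 0.522896
The lab handling error-present share is 0.143856 + 0.057408 = 0.201264.
Hence the posterior is 0.201264/0.522896 ≈ 0.385.

Pr(lab handling error | positive screen, poppy-seed meal) ≈ 0.385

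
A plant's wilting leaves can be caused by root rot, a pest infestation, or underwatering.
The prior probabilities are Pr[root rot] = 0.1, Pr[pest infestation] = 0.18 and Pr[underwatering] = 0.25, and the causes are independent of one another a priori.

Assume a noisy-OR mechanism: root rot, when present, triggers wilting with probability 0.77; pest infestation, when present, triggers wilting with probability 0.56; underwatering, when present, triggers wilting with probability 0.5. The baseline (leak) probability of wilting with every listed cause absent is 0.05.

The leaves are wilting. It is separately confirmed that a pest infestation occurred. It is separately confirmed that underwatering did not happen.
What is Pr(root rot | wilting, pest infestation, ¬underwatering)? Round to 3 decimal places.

Under noisy-OR, P(wilting | causes) = 1 − (1−0.05)·∏(1−qᵢ) over the active causes.
For the numerator, keep only root rot=true terms: 0.90386×0.1 = 0.090386
The normalizing constant is 0.582×0.9 + 0.90386×0.1 = 0.614186
P(root rot | wilting, pest infestation, ¬underwatering) = 0.090386/0.614186 ≈ 0.147

Pr(root rot | wilting, pest infestation, ¬underwatering) ≈ 0.147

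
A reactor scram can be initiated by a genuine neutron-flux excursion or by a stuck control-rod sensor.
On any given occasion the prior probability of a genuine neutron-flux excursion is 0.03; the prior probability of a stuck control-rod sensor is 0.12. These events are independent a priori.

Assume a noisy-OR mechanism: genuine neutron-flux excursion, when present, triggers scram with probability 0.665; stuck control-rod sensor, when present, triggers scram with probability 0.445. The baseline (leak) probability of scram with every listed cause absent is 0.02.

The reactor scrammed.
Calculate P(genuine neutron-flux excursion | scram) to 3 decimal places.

P(genuine neutron-flux excursion | scram) ≈ 0.228

Under noisy-OR, P(scram | causes) = 1 − (1−0.02)·∏(1−qᵢ) over the active causes.
For the numerator, keep only genuine neutron-flux excursion=true terms: 0.017733 + 0.002944 = 0.020677
The normalizing constant is 0.02*0.97*0.88 + 0.4561*0.97*0.12 + 0.6717*0.03*0.88 + 0.817794*0.03*0.12 = 0.090839
Posterior = 0.020677 / 0.090839 ≈ 0.228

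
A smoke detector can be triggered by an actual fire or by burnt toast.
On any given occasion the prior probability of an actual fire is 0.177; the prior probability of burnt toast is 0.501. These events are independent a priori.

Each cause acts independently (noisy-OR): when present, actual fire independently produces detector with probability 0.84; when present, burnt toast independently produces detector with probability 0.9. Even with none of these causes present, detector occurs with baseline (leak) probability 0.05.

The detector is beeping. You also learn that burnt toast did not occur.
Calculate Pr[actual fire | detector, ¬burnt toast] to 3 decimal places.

Pr[actual fire | detector, ¬burnt toast] ≈ 0.785

Under noisy-OR, P(detector | causes) = 1 − (1−0.05)·∏(1−qᵢ) over the active causes.
Numerator (weight on configurations with actual fire): 0.848×0.177 = 0.150096
The normalizing constant is 0.05×0.823 + 0.848×0.177 = 0.191246
P(actual fire | detector, ¬burnt toast) = 0.150096/0.191246 ≈ 0.785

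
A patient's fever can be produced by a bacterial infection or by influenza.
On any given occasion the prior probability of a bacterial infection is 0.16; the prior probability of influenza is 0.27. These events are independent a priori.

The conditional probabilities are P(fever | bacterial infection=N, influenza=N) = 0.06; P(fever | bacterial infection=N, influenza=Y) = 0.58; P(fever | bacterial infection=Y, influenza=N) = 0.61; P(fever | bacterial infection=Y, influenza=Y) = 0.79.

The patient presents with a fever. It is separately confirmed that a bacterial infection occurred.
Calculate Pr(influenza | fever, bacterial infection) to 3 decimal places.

P(fever | bacterial infection) = 0.61×0.73 + 0.79×0.27 = 0.445300 + 0.213300 = 0.658600
Of this, 0.213300 comes from 0.79×0.27 (the influenza=true cases).
So P(influenza | fever, bacterial infection) = 0.213300/0.658600 ≈ 0.324.

Pr(influenza | fever, bacterial infection) ≈ 0.324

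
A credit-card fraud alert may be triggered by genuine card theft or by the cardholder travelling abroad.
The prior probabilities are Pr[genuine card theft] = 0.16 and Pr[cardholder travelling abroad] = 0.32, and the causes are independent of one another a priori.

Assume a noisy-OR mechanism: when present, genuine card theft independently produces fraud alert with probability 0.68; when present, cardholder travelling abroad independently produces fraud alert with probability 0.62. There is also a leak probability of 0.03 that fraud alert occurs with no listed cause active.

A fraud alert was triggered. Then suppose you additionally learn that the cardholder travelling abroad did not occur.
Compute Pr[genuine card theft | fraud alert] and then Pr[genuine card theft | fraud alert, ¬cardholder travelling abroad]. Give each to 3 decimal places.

Under noisy-OR, P(fraud alert | causes) = 1 − (1−0.03)·∏(1−qᵢ) over the active causes.
Enumerate the 4 (genuine card theft, cardholder travelling abroad) configurations and weight by the priors:
  P(fraud alert) = 0.03·0.84·0.68 + 0.6314·0.84·0.32 + 0.6896·0.16·0.68 + 0.882048·0.16·0.32
        = 0.017136 + 0.169720 + 0.075028 + 0.045161 = 0.307045
The terms with genuine card theft present sum to 0.120189, so
  P(genuine card theft | fraud alert) = 0.120189 / 0.307045 ≈ 0.391

With the extra evidence:
P(fraud alert | ¬cardholder travelling abroad) = 0.03*0.84 + 0.6896*0.16 = 0.025200 + 0.110336 = 0.135536
The genuine card theft-present share is 0.6896*0.16 = 0.110336.
Hence the posterior is 0.110336/0.135536 ≈ 0.814.
With cardholder travelling abroad excluded, genuine card theft must carry more of the explanatory weight for the fraud alert.

Pr[genuine card theft | fraud alert] ≈ 0.391; Pr[genuine card theft | fraud alert, ¬cardholder travelling abroad] ≈ 0.814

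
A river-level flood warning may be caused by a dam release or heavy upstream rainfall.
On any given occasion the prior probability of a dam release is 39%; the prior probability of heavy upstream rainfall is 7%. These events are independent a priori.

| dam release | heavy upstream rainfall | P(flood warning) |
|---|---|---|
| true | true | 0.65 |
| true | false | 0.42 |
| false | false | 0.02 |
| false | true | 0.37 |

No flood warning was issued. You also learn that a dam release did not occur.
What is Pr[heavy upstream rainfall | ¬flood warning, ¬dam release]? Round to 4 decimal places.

Sum P(¬flood warning|·) weighted by the priors over both values of heavy upstream rainfall:
  P(¬flood warning | ¬dam release) = 0.98*0.93 + 0.63*0.07
        = 0.911400 + 0.044100 = 0.955500
Keeping only the heavy upstream rainfall-present terms gives 0.044100, so
  P(heavy upstream rainfall | ¬flood warning, ¬dam release) = 0.044100 / 0.955500 ≈ 0.0462

Pr[heavy upstream rainfall | ¬flood warning, ¬dam release] ≈ 0.0462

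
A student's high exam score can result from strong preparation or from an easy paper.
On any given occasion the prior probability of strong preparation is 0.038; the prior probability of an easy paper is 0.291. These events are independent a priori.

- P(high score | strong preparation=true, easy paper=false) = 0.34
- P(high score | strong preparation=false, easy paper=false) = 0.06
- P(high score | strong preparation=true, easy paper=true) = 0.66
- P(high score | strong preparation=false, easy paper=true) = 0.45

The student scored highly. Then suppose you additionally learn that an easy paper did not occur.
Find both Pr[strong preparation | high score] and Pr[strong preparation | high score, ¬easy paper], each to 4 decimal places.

Pr[strong preparation | high score] ≈ 0.0898; Pr[strong preparation | high score, ¬easy paper] ≈ 0.1829

P(high score) = 0.06×0.962×0.709 + 0.45×0.962×0.291 + 0.34×0.038×0.709 + 0.66×0.038×0.291 = 0.040923 + 0.125974 + 0.009160 + 0.007298 = 0.183355
The strong preparation-present share is 0.009160 + 0.007298 = 0.016458.
Hence the posterior is 0.016458/0.183355 ≈ 0.0898.

Now condition on the additional information:
For the numerator, keep only strong preparation=true terms: 0.34*0.038 = 0.012920
Denominator P(high score | ¬easy paper): 0.06*0.962 + 0.34*0.038 = 0.070640
Posterior = 0.012920 / 0.070640 ≈ 0.1829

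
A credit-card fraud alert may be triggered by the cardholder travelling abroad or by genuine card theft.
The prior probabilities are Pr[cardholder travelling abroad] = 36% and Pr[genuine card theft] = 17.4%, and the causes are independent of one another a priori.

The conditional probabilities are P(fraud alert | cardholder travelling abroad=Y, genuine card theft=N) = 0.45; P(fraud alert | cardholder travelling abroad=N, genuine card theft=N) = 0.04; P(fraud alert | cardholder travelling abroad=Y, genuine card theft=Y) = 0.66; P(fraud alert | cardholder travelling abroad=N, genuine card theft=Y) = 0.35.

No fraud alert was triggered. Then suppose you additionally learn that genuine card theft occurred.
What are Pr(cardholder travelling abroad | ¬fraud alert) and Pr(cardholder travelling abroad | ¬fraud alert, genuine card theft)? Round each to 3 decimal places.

Pr(cardholder travelling abroad | ¬fraud alert) ≈ 0.242; Pr(cardholder travelling abroad | ¬fraud alert, genuine card theft) ≈ 0.227

P(¬fraud alert) = 0.96·0.64·0.826 + 0.65·0.64·0.174 + 0.55·0.36·0.826 + 0.34·0.36·0.174 = 0.507494 + 0.072384 + 0.163548 + 0.021298 = 0.764724
Restricting to configurations with cardholder travelling abroad present: 0.163548 + 0.021298 = 0.184846.
Hence the posterior is 0.184846/0.764724 ≈ 0.242.

Now also conditioning on genuine card theft=true:
Numerator (weight on configurations with cardholder travelling abroad): 0.34×0.36 = 0.122400
Normalizer over all consistent configurations: 0.65×0.64 + 0.34×0.36 = 0.538400
Posterior = 0.122400 / 0.538400 ≈ 0.227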